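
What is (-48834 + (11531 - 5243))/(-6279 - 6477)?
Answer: 7091/2126 ≈ 3.3354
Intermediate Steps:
(-48834 + (11531 - 5243))/(-6279 - 6477) = (-48834 + 6288)/(-12756) = -42546*(-1/12756) = 7091/2126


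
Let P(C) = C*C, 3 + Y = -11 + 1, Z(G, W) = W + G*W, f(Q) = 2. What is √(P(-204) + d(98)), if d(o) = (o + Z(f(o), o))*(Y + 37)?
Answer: 4*√3189 ≈ 225.89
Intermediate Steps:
Y = -13 (Y = -3 + (-11 + 1) = -3 - 10 = -13)
P(C) = C²
d(o) = 96*o (d(o) = (o + o*(1 + 2))*(-13 + 37) = (o + o*3)*24 = (o + 3*o)*24 = (4*o)*24 = 96*o)
√(P(-204) + d(98)) = √((-204)² + 96*98) = √(41616 + 9408) = √51024 = 4*√3189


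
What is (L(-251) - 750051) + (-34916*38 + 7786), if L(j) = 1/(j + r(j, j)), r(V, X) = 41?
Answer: -434505331/210 ≈ -2.0691e+6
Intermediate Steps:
L(j) = 1/(41 + j) (L(j) = 1/(j + 41) = 1/(41 + j))
(L(-251) - 750051) + (-34916*38 + 7786) = (1/(41 - 251) - 750051) + (-34916*38 + 7786) = (1/(-210) - 750051) + (-1326808 + 7786) = (-1/210 - 750051) - 1319022 = -157510711/210 - 1319022 = -434505331/210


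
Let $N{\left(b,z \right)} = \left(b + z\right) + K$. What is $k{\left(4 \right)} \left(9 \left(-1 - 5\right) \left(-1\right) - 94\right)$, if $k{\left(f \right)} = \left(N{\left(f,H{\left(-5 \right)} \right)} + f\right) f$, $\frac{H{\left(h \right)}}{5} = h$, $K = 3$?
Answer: $2240$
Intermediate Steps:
$H{\left(h \right)} = 5 h$
$N{\left(b,z \right)} = 3 + b + z$ ($N{\left(b,z \right)} = \left(b + z\right) + 3 = 3 + b + z$)
$k{\left(f \right)} = f \left(-22 + 2 f\right)$ ($k{\left(f \right)} = \left(\left(3 + f + 5 \left(-5\right)\right) + f\right) f = \left(\left(3 + f - 25\right) + f\right) f = \left(\left(-22 + f\right) + f\right) f = \left(-22 + 2 f\right) f = f \left(-22 + 2 f\right)$)
$k{\left(4 \right)} \left(9 \left(-1 - 5\right) \left(-1\right) - 94\right) = 2 \cdot 4 \left(-11 + 4\right) \left(9 \left(-1 - 5\right) \left(-1\right) - 94\right) = 2 \cdot 4 \left(-7\right) \left(9 \left(\left(-6\right) \left(-1\right)\right) - 94\right) = - 56 \left(9 \cdot 6 - 94\right) = - 56 \left(54 - 94\right) = \left(-56\right) \left(-40\right) = 2240$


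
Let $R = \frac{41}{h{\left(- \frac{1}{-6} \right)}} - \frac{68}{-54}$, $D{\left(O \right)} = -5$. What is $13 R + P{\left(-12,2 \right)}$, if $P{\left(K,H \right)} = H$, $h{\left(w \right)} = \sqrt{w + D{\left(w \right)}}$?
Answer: $\frac{496}{27} - \frac{533 i \sqrt{174}}{29} \approx 18.37 - 242.44 i$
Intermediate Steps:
$h{\left(w \right)} = \sqrt{-5 + w}$ ($h{\left(w \right)} = \sqrt{w - 5} = \sqrt{-5 + w}$)
$R = \frac{34}{27} - \frac{41 i \sqrt{174}}{29}$ ($R = \frac{41}{\sqrt{-5 - \frac{1}{-6}}} - \frac{68}{-54} = \frac{41}{\sqrt{-5 - - \frac{1}{6}}} - - \frac{34}{27} = \frac{41}{\sqrt{-5 + \frac{1}{6}}} + \frac{34}{27} = \frac{41}{\sqrt{- \frac{29}{6}}} + \frac{34}{27} = \frac{41}{\frac{1}{6} i \sqrt{174}} + \frac{34}{27} = 41 \left(- \frac{i \sqrt{174}}{29}\right) + \frac{34}{27} = - \frac{41 i \sqrt{174}}{29} + \frac{34}{27} = \frac{34}{27} - \frac{41 i \sqrt{174}}{29} \approx 1.2593 - 18.649 i$)
$13 R + P{\left(-12,2 \right)} = 13 \left(\frac{34}{27} - \frac{41 i \sqrt{174}}{29}\right) + 2 = \left(\frac{442}{27} - \frac{533 i \sqrt{174}}{29}\right) + 2 = \frac{496}{27} - \frac{533 i \sqrt{174}}{29}$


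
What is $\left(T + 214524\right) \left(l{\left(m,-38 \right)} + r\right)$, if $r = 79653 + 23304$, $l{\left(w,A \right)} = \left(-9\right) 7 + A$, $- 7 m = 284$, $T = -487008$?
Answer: $-28026614304$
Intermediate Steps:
$m = - \frac{284}{7}$ ($m = \left(- \frac{1}{7}\right) 284 = - \frac{284}{7} \approx -40.571$)
$l{\left(w,A \right)} = -63 + A$
$r = 102957$
$\left(T + 214524\right) \left(l{\left(m,-38 \right)} + r\right) = \left(-487008 + 214524\right) \left(\left(-63 - 38\right) + 102957\right) = - 272484 \left(-101 + 102957\right) = \left(-272484\right) 102856 = -28026614304$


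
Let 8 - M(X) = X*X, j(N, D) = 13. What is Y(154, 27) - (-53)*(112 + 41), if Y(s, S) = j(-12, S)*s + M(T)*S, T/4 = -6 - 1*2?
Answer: -17321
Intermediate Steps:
T = -32 (T = 4*(-6 - 1*2) = 4*(-6 - 2) = 4*(-8) = -32)
M(X) = 8 - X² (M(X) = 8 - X*X = 8 - X²)
Y(s, S) = -1016*S + 13*s (Y(s, S) = 13*s + (8 - 1*(-32)²)*S = 13*s + (8 - 1*1024)*S = 13*s + (8 - 1024)*S = 13*s - 1016*S = -1016*S + 13*s)
Y(154, 27) - (-53)*(112 + 41) = (-1016*27 + 13*154) - (-53)*(112 + 41) = (-27432 + 2002) - (-53)*153 = -25430 - 1*(-8109) = -25430 + 8109 = -17321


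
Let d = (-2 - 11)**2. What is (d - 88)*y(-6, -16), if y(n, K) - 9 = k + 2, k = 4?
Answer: 1215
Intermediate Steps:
y(n, K) = 15 (y(n, K) = 9 + (4 + 2) = 9 + 6 = 15)
d = 169 (d = (-13)**2 = 169)
(d - 88)*y(-6, -16) = (169 - 88)*15 = 81*15 = 1215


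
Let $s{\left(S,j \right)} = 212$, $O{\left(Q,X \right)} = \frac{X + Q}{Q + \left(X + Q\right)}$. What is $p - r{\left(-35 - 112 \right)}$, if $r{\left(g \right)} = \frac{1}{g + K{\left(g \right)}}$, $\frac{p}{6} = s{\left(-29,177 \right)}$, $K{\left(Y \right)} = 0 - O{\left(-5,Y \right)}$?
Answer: $\frac{29549989}{23231} \approx 1272.0$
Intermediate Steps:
$O{\left(Q,X \right)} = \frac{Q + X}{X + 2 Q}$ ($O{\left(Q,X \right)} = \frac{Q + X}{Q + \left(Q + X\right)} = \frac{Q + X}{X + 2 Q}$)
$K{\left(Y \right)} = - \frac{-5 + Y}{-10 + Y}$ ($K{\left(Y \right)} = 0 - \frac{-5 + Y}{Y + 2 \left(-5\right)} = 0 - \frac{-5 + Y}{Y - 10} = 0 - \frac{-5 + Y}{-10 + Y} = - \frac{-5 + Y}{-10 + Y}$)
$p = 1272$ ($p = 6 \cdot 212 = 1272$)
$r{\left(g \right)} = \frac{1}{g + \frac{5 - g}{-10 + g}}$
$p - r{\left(-35 - 112 \right)} = 1272 - \frac{-10 - 147}{5 - \left(-35 - 112\right) + \left(-35 - 112\right) \left(-10 - 147\right)} = 1272 - \frac{-10 - 147}{5 - -147 - 147 \left(-10 - 147\right)} = 1272 - \frac{1}{5 + 147 - -23079} \left(-157\right) = 1272 - \frac{1}{5 + 147 + 23079} \left(-157\right) = 1272 - \frac{1}{23231} \left(-157\right) = 1272 - - \frac{157}{23231} = 1272 + \frac{157}{23231} = \frac{29549989}{23231}$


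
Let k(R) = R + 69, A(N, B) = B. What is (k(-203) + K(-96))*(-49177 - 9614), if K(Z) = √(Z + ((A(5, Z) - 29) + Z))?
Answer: 7877994 - 58791*I*√317 ≈ 7.878e+6 - 1.0467e+6*I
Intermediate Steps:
k(R) = 69 + R
K(Z) = √(-29 + 3*Z) (K(Z) = √(Z + ((Z - 29) + Z)) = √(Z + ((-29 + Z) + Z)) = √(Z + (-29 + 2*Z)) = √(-29 + 3*Z))
(k(-203) + K(-96))*(-49177 - 9614) = ((69 - 203) + √(-29 + 3*(-96)))*(-49177 - 9614) = (-134 + √(-29 - 288))*(-58791) = (-134 + √(-317))*(-58791) = (-134 + I*√317)*(-58791) = 7877994 - 58791*I*√317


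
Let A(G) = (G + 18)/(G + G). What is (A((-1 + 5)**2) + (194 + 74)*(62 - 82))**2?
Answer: 7351862049/256 ≈ 2.8718e+7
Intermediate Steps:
A(G) = (18 + G)/(2*G) (A(G) = (18 + G)/((2*G)) = (18 + G)*(1/(2*G)) = (18 + G)/(2*G))
(A((-1 + 5)**2) + (194 + 74)*(62 - 82))**2 = ((18 + (-1 + 5)**2)/(2*((-1 + 5)**2)) + (194 + 74)*(62 - 82))**2 = ((18 + 4**2)/(2*(4**2)) + 268*(-20))**2 = ((1/2)*(18 + 16)/16 - 5360)**2 = ((1/2)*(1/16)*34 - 5360)**2 = (17/16 - 5360)**2 = (-85743/16)**2 = 7351862049/256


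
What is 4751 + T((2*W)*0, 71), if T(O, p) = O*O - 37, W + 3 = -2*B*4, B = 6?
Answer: 4714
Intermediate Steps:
W = -51 (W = -3 - 2*6*4 = -3 - 12*4 = -3 - 48 = -51)
T(O, p) = -37 + O² (T(O, p) = O² - 37 = -37 + O²)
4751 + T((2*W)*0, 71) = 4751 + (-37 + ((2*(-51))*0)²) = 4751 + (-37 + (-102*0)²) = 4751 + (-37 + 0²) = 4751 + (-37 + 0) = 4751 - 37 = 4714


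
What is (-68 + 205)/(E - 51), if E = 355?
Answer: 137/304 ≈ 0.45066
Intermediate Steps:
(-68 + 205)/(E - 51) = (-68 + 205)/(355 - 51) = 137/304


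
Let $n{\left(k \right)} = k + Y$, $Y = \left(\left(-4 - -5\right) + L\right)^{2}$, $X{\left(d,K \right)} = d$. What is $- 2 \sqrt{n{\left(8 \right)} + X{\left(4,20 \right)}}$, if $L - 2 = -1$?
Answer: $-8$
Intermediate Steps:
$L = 1$ ($L = 2 - 1 = 1$)
$Y = 4$ ($Y = \left(\left(-4 - -5\right) + 1\right)^{2} = \left(\left(-4 + 5\right) + 1\right)^{2} = \left(1 + 1\right)^{2} = 2^{2} = 4$)
$n{\left(k \right)} = 4 + k$ ($n{\left(k \right)} = k + 4 = 4 + k$)
$- 2 \sqrt{n{\left(8 \right)} + X{\left(4,20 \right)}} = - 2 \sqrt{\left(4 + 8\right) + 4} = - 2 \sqrt{12 + 4} = - 2 \sqrt{16} = \left(-2\right) 4 = -8$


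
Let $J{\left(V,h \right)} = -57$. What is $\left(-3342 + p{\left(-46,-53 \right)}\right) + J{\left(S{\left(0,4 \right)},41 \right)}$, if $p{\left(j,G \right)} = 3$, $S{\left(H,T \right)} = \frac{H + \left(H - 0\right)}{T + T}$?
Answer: $-3396$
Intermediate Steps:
$S{\left(H,T \right)} = \frac{H}{T}$ ($S{\left(H,T \right)} = \frac{H + \left(H + 0\right)}{2 T} = \left(H + H\right) \frac{1}{2 T} = 2 H \frac{1}{2 T} = \frac{H}{T}$)
$\left(-3342 + p{\left(-46,-53 \right)}\right) + J{\left(S{\left(0,4 \right)},41 \right)} = \left(-3342 + 3\right) - 57 = -3339 - 57 = -3396$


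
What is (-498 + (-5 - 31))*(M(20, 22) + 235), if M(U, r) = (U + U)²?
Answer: -979890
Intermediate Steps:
M(U, r) = 4*U² (M(U, r) = (2*U)² = 4*U²)
(-498 + (-5 - 31))*(M(20, 22) + 235) = (-498 + (-5 - 31))*(4*20² + 235) = (-498 - 36)*(4*400 + 235) = -534*(1600 + 235) = -534*1835 = -979890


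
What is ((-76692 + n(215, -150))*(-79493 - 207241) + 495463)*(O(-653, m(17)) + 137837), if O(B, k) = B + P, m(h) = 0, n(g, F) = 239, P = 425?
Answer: 3016687886713685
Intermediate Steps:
O(B, k) = 425 + B (O(B, k) = B + 425 = 425 + B)
((-76692 + n(215, -150))*(-79493 - 207241) + 495463)*(O(-653, m(17)) + 137837) = ((-76692 + 239)*(-79493 - 207241) + 495463)*((425 - 653) + 137837) = (-76453*(-286734) + 495463)*(-228 + 137837) = (21921674502 + 495463)*137609 = 21922169965*137609 = 3016687886713685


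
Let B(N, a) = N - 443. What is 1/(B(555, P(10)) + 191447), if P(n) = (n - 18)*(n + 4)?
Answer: 1/191559 ≈ 5.2203e-6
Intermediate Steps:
P(n) = (-18 + n)*(4 + n)
B(N, a) = -443 + N
1/(B(555, P(10)) + 191447) = 1/((-443 + 555) + 191447) = 1/(112 + 191447) = 1/191559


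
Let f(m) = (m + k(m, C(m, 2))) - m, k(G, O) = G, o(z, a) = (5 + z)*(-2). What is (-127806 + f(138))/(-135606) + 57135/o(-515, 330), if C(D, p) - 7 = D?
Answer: 87534113/1536868 ≈ 56.956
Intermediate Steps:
o(z, a) = -10 - 2*z
C(D, p) = 7 + D
f(m) = m (f(m) = (m + m) - m = 2*m - m = m)
(-127806 + f(138))/(-135606) + 57135/o(-515, 330) = (-127806 + 138)/(-135606) + 57135/(-10 - 2*(-515)) = -127668*(-1/135606) + 57135/(-10 + 1030) = 21278/22601 + 57135/1020 = 21278/22601 + 57135*(1/1020) = 21278/22601 + 3809/68 = 87534113/1536868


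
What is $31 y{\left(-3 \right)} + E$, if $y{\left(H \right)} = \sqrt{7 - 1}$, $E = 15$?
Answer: $15 + 31 \sqrt{6} \approx 90.934$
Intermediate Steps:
$y{\left(H \right)} = \sqrt{6}$
$31 y{\left(-3 \right)} + E = 31 \sqrt{6} + 15 = 15 + 31 \sqrt{6}$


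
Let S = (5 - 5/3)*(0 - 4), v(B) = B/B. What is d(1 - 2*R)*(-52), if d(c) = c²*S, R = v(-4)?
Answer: 2080/3 ≈ 693.33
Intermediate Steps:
v(B) = 1
R = 1
S = -40/3 (S = (5 - 5*⅓)*(-4) = (5 - 5/3)*(-4) = (10/3)*(-4) = -40/3 ≈ -13.333)
d(c) = -40*c²/3 (d(c) = c²*(-40/3) = -40*c²/3)
d(1 - 2*R)*(-52) = -40*(1 - 2*1)²/3*(-52) = -40*(1 - 2)²/3*(-52) = -40/3*(-1)²*(-52) = -40/3*1*(-52) = -40/3*(-52) = 2080/3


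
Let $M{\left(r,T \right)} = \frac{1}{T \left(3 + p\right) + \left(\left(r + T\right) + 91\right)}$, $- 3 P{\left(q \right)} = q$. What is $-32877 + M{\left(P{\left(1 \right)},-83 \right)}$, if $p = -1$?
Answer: $- \frac{15616578}{475} \approx -32877.0$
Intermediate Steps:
$P{\left(q \right)} = - \frac{q}{3}$
$M{\left(r,T \right)} = \frac{1}{91 + r + 3 T}$ ($M{\left(r,T \right)} = \frac{1}{T \left(3 - 1\right) + \left(\left(r + T\right) + 91\right)} = \frac{1}{T 2 + \left(\left(T + r\right) + 91\right)} = \frac{1}{2 T + \left(91 + T + r\right)} = \frac{1}{91 + r + 3 T}$)
$-32877 + M{\left(P{\left(1 \right)},-83 \right)} = -32877 + \frac{1}{91 - \frac{1}{3} + 3 \left(-83\right)} = -32877 + \frac{1}{91 - \frac{1}{3} - 249} = -32877 + \frac{1}{- \frac{475}{3}} = -32877 - \frac{3}{475} = - \frac{15616578}{475}$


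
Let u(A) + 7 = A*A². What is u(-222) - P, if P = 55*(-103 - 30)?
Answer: -10933740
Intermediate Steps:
u(A) = -7 + A³ (u(A) = -7 + A*A² = -7 + A³)
P = -7315 (P = 55*(-133) = -7315)
u(-222) - P = (-7 + (-222)³) - 1*(-7315) = (-7 - 10941048) + 7315 = -10941055 + 7315 = -10933740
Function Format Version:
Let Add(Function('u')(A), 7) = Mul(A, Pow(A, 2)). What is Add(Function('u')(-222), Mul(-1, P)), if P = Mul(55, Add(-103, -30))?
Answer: -10933740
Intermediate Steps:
Function('u')(A) = Add(-7, Pow(A, 3)) (Function('u')(A) = Add(-7, Mul(A, Pow(A, 2))) = Add(-7, Pow(A, 3)))
P = -7315 (P = Mul(55, -133) = -7315)
Add(Function('u')(-222), Mul(-1, P)) = Add(Add(-7, Pow(-222, 3)), Mul(-1, -7315)) = Add(Add(-7, -10941048), 7315) = Add(-10941055, 7315) = -10933740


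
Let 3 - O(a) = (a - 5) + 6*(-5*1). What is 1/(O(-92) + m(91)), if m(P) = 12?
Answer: 1/142 ≈ 0.0070423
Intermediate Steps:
O(a) = 38 - a (O(a) = 3 - ((a - 5) + 6*(-5*1)) = 3 - ((-5 + a) + 6*(-5)) = 3 - ((-5 + a) - 30) = 3 - (-35 + a) = 3 + (35 - a) = 38 - a)
1/(O(-92) + m(91)) = 1/((38 - 1*(-92)) + 12) = 1/((38 + 92) + 12) = 1/(130 + 12) = 1/142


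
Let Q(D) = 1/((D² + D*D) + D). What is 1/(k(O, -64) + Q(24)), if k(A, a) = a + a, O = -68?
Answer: -1176/150527 ≈ -0.0078125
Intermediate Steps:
k(A, a) = 2*a
Q(D) = 1/(D + 2*D²) (Q(D) = 1/((D² + D²) + D) = 1/(2*D² + D) = 1/(D + 2*D²))
1/(k(O, -64) + Q(24)) = 1/(2*(-64) + 1/(24*(1 + 2*24))) = 1/(-128 + 1/(24*(1 + 48))) = 1/(-128 + (1/24)/49) = 1/(-128 + (1/24)*(1/49)) = 1/(-128 + 1/1176) = 1/(-150527/1176) = -1176/150527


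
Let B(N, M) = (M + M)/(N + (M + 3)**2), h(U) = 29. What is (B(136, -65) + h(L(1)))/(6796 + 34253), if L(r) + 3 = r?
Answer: 1281/1815278 ≈ 0.00070568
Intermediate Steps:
L(r) = -3 + r
B(N, M) = 2*M/(N + (3 + M)**2) (B(N, M) = (2*M)/(N + (3 + M)**2) = 2*M/(N + (3 + M)**2))
(B(136, -65) + h(L(1)))/(6796 + 34253) = (2*(-65)/(136 + (3 - 65)**2) + 29)/(6796 + 34253) = (2*(-65)/(136 + (-62)**2) + 29)/41049 = (2*(-65)/(136 + 3844) + 29)*(1/41049) = (2*(-65)/3980 + 29)*(1/41049) = (2*(-65)*(1/3980) + 29)*(1/41049) = (-13/398 + 29)*(1/41049) = (11529/398)*(1/41049) = 1281/1815278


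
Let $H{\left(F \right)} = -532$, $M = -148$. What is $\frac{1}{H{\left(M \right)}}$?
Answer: $- \frac{1}{532} \approx -0.0018797$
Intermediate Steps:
$\frac{1}{H{\left(M \right)}} = \frac{1}{-532} = - \frac{1}{532}$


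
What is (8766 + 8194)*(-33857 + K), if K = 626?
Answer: -563597760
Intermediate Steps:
(8766 + 8194)*(-33857 + K) = (8766 + 8194)*(-33857 + 626) = 16960*(-33231) = -563597760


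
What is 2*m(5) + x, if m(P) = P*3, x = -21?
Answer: 9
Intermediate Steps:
m(P) = 3*P
2*m(5) + x = 2*(3*5) - 21 = 2*15 - 21 = 30 - 21 = 9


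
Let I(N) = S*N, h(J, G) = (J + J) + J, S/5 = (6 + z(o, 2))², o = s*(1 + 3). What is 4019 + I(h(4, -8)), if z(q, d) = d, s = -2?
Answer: 7859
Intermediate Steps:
o = -8 (o = -2*(1 + 3) = -2*4 = -8)
S = 320 (S = 5*(6 + 2)² = 5*8² = 5*64 = 320)
h(J, G) = 3*J (h(J, G) = 2*J + J = 3*J)
I(N) = 320*N
4019 + I(h(4, -8)) = 4019 + 320*(3*4) = 4019 + 320*12 = 4019 + 3840 = 7859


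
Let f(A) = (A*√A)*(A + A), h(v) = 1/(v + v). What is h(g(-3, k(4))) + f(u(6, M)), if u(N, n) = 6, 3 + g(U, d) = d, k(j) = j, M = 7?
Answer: ½ + 72*√6 ≈ 176.86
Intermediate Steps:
g(U, d) = -3 + d
h(v) = 1/(2*v)
f(A) = 2*A^(5/2) (f(A) = A^(3/2)*(2*A) = 2*A^(5/2))
h(g(-3, k(4))) + f(u(6, M)) = 1/(2*(-3 + 4)) + 2*6^(5/2) = (½)/1 + 2*(36*√6) = (½)*1 + 72*√6 = ½ + 72*√6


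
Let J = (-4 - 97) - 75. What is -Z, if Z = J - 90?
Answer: 266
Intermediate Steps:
J = -176 (J = -101 - 75 = -176)
Z = -266 (Z = -176 - 90 = -266)
-Z = -1*(-266) = 266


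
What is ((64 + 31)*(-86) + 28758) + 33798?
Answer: 54386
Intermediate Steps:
((64 + 31)*(-86) + 28758) + 33798 = (95*(-86) + 28758) + 33798 = (-8170 + 28758) + 33798 = 20588 + 33798 = 54386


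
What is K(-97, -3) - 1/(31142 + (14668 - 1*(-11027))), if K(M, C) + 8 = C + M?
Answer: -6138397/56837 ≈ -108.00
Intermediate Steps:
K(M, C) = -8 + C + M (K(M, C) = -8 + (C + M) = -8 + C + M)
K(-97, -3) - 1/(31142 + (14668 - 1*(-11027))) = (-8 - 3 - 97) - 1/(31142 + (14668 - 1*(-11027))) = -108 - 1/(31142 + (14668 + 11027)) = -108 - 1/(31142 + 25695) = -108 - 1/56837 = -6138397/56837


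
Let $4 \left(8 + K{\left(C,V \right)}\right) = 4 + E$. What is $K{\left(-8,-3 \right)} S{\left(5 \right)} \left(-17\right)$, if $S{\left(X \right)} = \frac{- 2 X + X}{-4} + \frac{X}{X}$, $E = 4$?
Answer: $\frac{459}{2} \approx 229.5$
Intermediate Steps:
$K{\left(C,V \right)} = -6$ ($K{\left(C,V \right)} = -8 + \frac{4 + 4}{4} = -8 + \frac{1}{4} \cdot 8 = -8 + 2 = -6$)
$S{\left(X \right)} = 1 + \frac{X}{4}$ ($S{\left(X \right)} = - X \left(- \frac{1}{4}\right) + 1 = \frac{X}{4} + 1 = 1 + \frac{X}{4}$)
$K{\left(-8,-3 \right)} S{\left(5 \right)} \left(-17\right) = - 6 \left(1 + \frac{1}{4} \cdot 5\right) \left(-17\right) = - 6 \left(1 + \frac{5}{4}\right) \left(-17\right) = \left(-6\right) \frac{9}{4} \left(-17\right) = \left(- \frac{27}{2}\right) \left(-17\right) = \frac{459}{2}$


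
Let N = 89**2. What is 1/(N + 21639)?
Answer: 1/29560 ≈ 3.3829e-5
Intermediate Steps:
N = 7921
1/(N + 21639) = 1/(7921 + 21639) = 1/29560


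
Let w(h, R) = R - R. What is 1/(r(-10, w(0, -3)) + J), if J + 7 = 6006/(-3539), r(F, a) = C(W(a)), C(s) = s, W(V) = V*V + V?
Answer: -3539/30779 ≈ -0.11498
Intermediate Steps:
W(V) = V + V² (W(V) = V² + V = V + V²)
w(h, R) = 0
r(F, a) = a*(1 + a)
J = -30779/3539 (J = -7 + 6006/(-3539) = -7 + 6006*(-1/3539) = -7 - 6006/3539 = -30779/3539 ≈ -8.6971)
1/(r(-10, w(0, -3)) + J) = 1/(0*(1 + 0) - 30779/3539) = 1/(0*1 - 30779/3539) = 1/(0 - 30779/3539) = 1/(-30779/3539) = -3539/30779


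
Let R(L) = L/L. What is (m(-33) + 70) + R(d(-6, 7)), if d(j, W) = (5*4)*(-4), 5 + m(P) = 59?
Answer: 125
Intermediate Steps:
m(P) = 54 (m(P) = -5 + 59 = 54)
d(j, W) = -80 (d(j, W) = 20*(-4) = -80)
R(L) = 1
(m(-33) + 70) + R(d(-6, 7)) = (54 + 70) + 1 = 124 + 1 = 125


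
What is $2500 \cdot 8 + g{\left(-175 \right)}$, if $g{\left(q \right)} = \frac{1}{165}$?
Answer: $\frac{3300001}{165} \approx 20000.0$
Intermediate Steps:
$g{\left(q \right)} = \frac{1}{165}$
$2500 \cdot 8 + g{\left(-175 \right)} = 2500 \cdot 8 + \frac{1}{165} = 20000 + \frac{1}{165} = \frac{3300001}{165}$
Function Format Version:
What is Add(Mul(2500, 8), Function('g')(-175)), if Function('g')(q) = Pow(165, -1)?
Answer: Rational(3300001, 165) ≈ 20000.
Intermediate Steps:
Function('g')(q) = Rational(1, 165)
Add(Mul(2500, 8), Function('g')(-175)) = Add(Mul(2500, 8), Rational(1, 165)) = Add(20000, Rational(1, 165)) = Rational(3300001, 165)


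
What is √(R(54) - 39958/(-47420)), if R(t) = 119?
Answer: √67371229990/23710 ≈ 10.947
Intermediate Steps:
√(R(54) - 39958/(-47420)) = √(119 - 39958/(-47420)) = √(119 - 39958*(-1/47420)) = √(119 + 19979/23710) = √(2841469/23710) = √67371229990/23710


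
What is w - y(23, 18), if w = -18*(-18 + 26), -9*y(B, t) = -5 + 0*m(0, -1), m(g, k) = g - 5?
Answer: -1301/9 ≈ -144.56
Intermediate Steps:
m(g, k) = -5 + g
y(B, t) = 5/9 (y(B, t) = -(-5 + 0*(-5 + 0))/9 = -(-5 + 0*(-5))/9 = -(-5 + 0)/9 = -⅑*(-5) = 5/9)
w = -144 (w = -18*8 = -144)
w - y(23, 18) = -144 - 1*5/9 = -144 - 5/9 = -1301/9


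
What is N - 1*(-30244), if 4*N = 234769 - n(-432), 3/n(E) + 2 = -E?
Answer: 152970347/1720 ≈ 88936.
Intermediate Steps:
n(E) = 3/(-2 - E)
N = 100950667/1720 (N = (234769 - (-3)/(2 - 432))/4 = (234769 - (-3)/(-430))/4 = (234769 - (-3)*(-1)/430)/4 = (234769 - 1*3/430)/4 = (234769 - 3/430)/4 = (¼)*(100950667/430) = 100950667/1720 ≈ 58692.)
N - 1*(-30244) = 100950667/1720 - 1*(-30244) = 100950667/1720 + 30244 = 152970347/1720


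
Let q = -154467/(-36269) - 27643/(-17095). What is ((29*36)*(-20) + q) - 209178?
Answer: -142636585528858/620018555 ≈ -2.3005e+5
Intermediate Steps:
q = 3643197332/620018555 (q = -154467*(-1/36269) - 27643*(-1/17095) = 154467/36269 + 27643/17095 = 3643197332/620018555 ≈ 5.8759)
((29*36)*(-20) + q) - 209178 = ((29*36)*(-20) + 3643197332/620018555) - 209178 = (1044*(-20) + 3643197332/620018555) - 209178 = (-20880 + 3643197332/620018555) - 209178 = -12942344231068/620018555 - 209178 = -142636585528858/620018555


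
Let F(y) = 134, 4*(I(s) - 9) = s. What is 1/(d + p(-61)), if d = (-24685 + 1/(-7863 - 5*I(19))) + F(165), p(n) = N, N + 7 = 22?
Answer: -31727/778453676 ≈ -4.0756e-5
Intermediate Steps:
N = 15 (N = -7 + 22 = 15)
I(s) = 9 + s/4
p(n) = 15
d = -778929581/31727 (d = (-24685 + 1/(-7863 - 5*(9 + (¼)*19))) + 134 = (-24685 + 1/(-7863 - 5*(9 + 19/4))) + 134 = (-24685 + 1/(-7863 - 5*55/4)) + 134 = (-24685 + 1/(-7863 - 275/4)) + 134 = (-24685 + 1/(-31727/4)) + 134 = (-24685 - 4/31727) + 134 = -783180999/31727 + 134 = -778929581/31727 ≈ -24551.)
1/(d + p(-61)) = 1/(-778929581/31727 + 15) = 1/(-778453676/31727) = -31727/778453676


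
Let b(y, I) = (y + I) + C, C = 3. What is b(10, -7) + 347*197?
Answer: 68365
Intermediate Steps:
b(y, I) = 3 + I + y (b(y, I) = (y + I) + 3 = (I + y) + 3 = 3 + I + y)
b(10, -7) + 347*197 = (3 - 7 + 10) + 347*197 = 6 + 68359 = 68365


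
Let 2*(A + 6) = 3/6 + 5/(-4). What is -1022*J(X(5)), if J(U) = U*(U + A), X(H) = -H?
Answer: -232505/4 ≈ -58126.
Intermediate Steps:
A = -51/8 (A = -6 + (3/6 + 5/(-4))/2 = -6 + (3*(1/6) + 5*(-1/4))/2 = -6 + (1/2 - 5/4)/2 = -6 + (1/2)*(-3/4) = -6 - 3/8 = -51/8 ≈ -6.3750)
J(U) = U*(-51/8 + U) (J(U) = U*(U - 51/8) = U*(-51/8 + U))
-1022*J(X(5)) = -511*(-1*5)*(-51 + 8*(-1*5))/4 = -511*(-5)*(-51 + 8*(-5))/4 = -511*(-5)*(-51 - 40)/4 = -511*(-5)*(-91)/4 = -1022*455/8 = -232505/4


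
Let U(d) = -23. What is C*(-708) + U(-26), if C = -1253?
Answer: 887101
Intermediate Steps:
C*(-708) + U(-26) = -1253*(-708) - 23 = 887124 - 23 = 887101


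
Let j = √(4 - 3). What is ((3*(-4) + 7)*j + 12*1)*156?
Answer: 1092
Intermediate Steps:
j = 1 (j = √1 = 1)
((3*(-4) + 7)*j + 12*1)*156 = ((3*(-4) + 7)*1 + 12*1)*156 = ((-12 + 7)*1 + 12)*156 = (-5*1 + 12)*156 = (-5 + 12)*156 = 7*156 = 1092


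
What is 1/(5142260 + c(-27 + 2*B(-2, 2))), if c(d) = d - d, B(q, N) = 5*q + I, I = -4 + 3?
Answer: 1/5142260 ≈ 1.9447e-7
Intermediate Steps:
I = -1
B(q, N) = -1 + 5*q (B(q, N) = 5*q - 1 = -1 + 5*q)
c(d) = 0
1/(5142260 + c(-27 + 2*B(-2, 2))) = 1/(5142260 + 0) = 1/5142260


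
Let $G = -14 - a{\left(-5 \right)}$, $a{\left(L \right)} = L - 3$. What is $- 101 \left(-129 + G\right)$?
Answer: $13635$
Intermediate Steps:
$a{\left(L \right)} = -3 + L$
$G = -6$ ($G = -14 - \left(-3 - 5\right) = -14 - -8 = -14 + 8 = -6$)
$- 101 \left(-129 + G\right) = - 101 \left(-129 - 6\right) = \left(-101\right) \left(-135\right) = 13635$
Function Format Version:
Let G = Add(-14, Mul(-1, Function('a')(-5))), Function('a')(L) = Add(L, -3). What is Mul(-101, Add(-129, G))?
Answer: 13635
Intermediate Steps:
Function('a')(L) = Add(-3, L)
G = -6 (G = Add(-14, Mul(-1, Add(-3, -5))) = Add(-14, Mul(-1, -8)) = Add(-14, 8) = -6)
Mul(-101, Add(-129, G)) = Mul(-101, Add(-129, -6)) = Mul(-101, -135) = 13635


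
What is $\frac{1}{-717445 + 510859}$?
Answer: $- \frac{1}{206586} \approx -4.8406 \cdot 10^{-6}$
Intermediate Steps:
$\frac{1}{-717445 + 510859} = \frac{1}{-206586} = - \frac{1}{206586}$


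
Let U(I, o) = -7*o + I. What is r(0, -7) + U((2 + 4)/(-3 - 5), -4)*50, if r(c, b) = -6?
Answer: 2713/2 ≈ 1356.5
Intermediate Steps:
U(I, o) = I - 7*o
r(0, -7) + U((2 + 4)/(-3 - 5), -4)*50 = -6 + ((2 + 4)/(-3 - 5) - 7*(-4))*50 = -6 + (6/(-8) + 28)*50 = -6 + (6*(-⅛) + 28)*50 = -6 + (-¾ + 28)*50 = -6 + (109/4)*50 = -6 + 2725/2 = 2713/2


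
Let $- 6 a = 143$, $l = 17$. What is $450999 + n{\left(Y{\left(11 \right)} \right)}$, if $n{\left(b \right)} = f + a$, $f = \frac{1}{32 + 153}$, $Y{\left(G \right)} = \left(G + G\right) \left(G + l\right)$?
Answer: $\frac{500582441}{1110} \approx 4.5098 \cdot 10^{5}$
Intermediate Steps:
$a = - \frac{143}{6}$ ($a = \left(- \frac{1}{6}\right) 143 = - \frac{143}{6} \approx -23.833$)
$Y{\left(G \right)} = 2 G \left(17 + G\right)$ ($Y{\left(G \right)} = \left(G + G\right) \left(G + 17\right) = 2 G \left(17 + G\right)$)
$f = \frac{1}{185} \approx 0.0054054$
$n{\left(b \right)} = - \frac{26449}{1110}$ ($n{\left(b \right)} = \frac{1}{185} - \frac{143}{6} = - \frac{26449}{1110}$)
$450999 + n{\left(Y{\left(11 \right)} \right)} = 450999 - \frac{26449}{1110} = \frac{500582441}{1110}$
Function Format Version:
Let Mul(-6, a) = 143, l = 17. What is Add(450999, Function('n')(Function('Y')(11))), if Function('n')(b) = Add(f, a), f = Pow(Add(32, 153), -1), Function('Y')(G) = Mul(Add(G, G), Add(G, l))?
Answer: Rational(500582441, 1110) ≈ 4.5098e+5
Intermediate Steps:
a = Rational(-143, 6) (a = Mul(Rational(-1, 6), 143) = Rational(-143, 6) ≈ -23.833)
Function('Y')(G) = Mul(2, G, Add(17, G)) (Function('Y')(G) = Mul(Add(G, G), Add(G, 17)) = Mul(Mul(2, G), Add(17, G)) = Mul(2, G, Add(17, G)))
f = Rational(1, 185) (f = Pow(185, -1) = Rational(1, 185) ≈ 0.0054054)
Function('n')(b) = Rational(-26449, 1110) (Function('n')(b) = Add(Rational(1, 185), Rational(-143, 6)) = Rational(-26449, 1110))
Add(450999, Function('n')(Function('Y')(11))) = Add(450999, Rational(-26449, 1110)) = Rational(500582441, 1110)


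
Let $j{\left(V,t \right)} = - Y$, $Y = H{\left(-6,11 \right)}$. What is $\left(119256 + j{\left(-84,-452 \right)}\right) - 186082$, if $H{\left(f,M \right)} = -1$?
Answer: $-66825$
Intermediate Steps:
$Y = -1$
$j{\left(V,t \right)} = 1$ ($j{\left(V,t \right)} = \left(-1\right) \left(-1\right) = 1$)
$\left(119256 + j{\left(-84,-452 \right)}\right) - 186082 = \left(119256 + 1\right) - 186082 = 119257 - 186082 = -66825$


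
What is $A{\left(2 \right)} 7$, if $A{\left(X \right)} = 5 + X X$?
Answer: $63$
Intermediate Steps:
$A{\left(X \right)} = 5 + X^{2}$
$A{\left(2 \right)} 7 = \left(5 + 2^{2}\right) 7 = \left(5 + 4\right) 7 = 9 \cdot 7 = 63$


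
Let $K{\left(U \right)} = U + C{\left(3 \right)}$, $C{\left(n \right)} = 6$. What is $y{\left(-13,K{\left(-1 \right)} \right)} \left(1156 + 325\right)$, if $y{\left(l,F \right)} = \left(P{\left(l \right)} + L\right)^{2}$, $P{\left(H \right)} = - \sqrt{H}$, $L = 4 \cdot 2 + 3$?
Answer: $159948 - 32582 i \sqrt{13} \approx 1.5995 \cdot 10^{5} - 1.1748 \cdot 10^{5} i$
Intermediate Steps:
$L = 11$ ($L = 8 + 3 = 11$)
$K{\left(U \right)} = 6 + U$ ($K{\left(U \right)} = U + 6 = 6 + U$)
$y{\left(l,F \right)} = \left(11 - \sqrt{l}\right)^{2}$ ($y{\left(l,F \right)} = \left(- \sqrt{l} + 11\right)^{2} = \left(11 - \sqrt{l}\right)^{2}$)
$y{\left(-13,K{\left(-1 \right)} \right)} \left(1156 + 325\right) = \left(-11 + \sqrt{-13}\right)^{2} \left(1156 + 325\right) = \left(-11 + i \sqrt{13}\right)^{2} \cdot 1481 = 1481 \left(-11 + i \sqrt{13}\right)^{2}$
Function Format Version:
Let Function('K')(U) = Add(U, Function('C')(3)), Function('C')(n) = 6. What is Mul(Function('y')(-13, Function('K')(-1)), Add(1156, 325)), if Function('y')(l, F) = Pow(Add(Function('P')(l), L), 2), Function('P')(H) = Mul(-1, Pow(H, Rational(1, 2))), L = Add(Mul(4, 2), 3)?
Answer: Add(159948, Mul(-32582, I, Pow(13, Rational(1, 2)))) ≈ Add(1.5995e+5, Mul(-1.1748e+5, I))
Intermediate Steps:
L = 11 (L = Add(8, 3) = 11)
Function('K')(U) = Add(6, U) (Function('K')(U) = Add(U, 6) = Add(6, U))
Function('y')(l, F) = Pow(Add(11, Mul(-1, Pow(l, Rational(1, 2)))), 2) (Function('y')(l, F) = Pow(Add(Mul(-1, Pow(l, Rational(1, 2))), 11), 2) = Pow(Add(11, Mul(-1, Pow(l, Rational(1, 2)))), 2))
Mul(Function('y')(-13, Function('K')(-1)), Add(1156, 325)) = Mul(Pow(Add(-11, Pow(-13, Rational(1, 2))), 2), Add(1156, 325)) = Mul(Pow(Add(-11, Mul(I, Pow(13, Rational(1, 2)))), 2), 1481) = Mul(1481, Pow(Add(-11, Mul(I, Pow(13, Rational(1, 2)))), 2))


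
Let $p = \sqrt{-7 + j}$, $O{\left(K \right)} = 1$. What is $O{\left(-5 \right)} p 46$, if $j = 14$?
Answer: $46 \sqrt{7} \approx 121.7$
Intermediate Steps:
$p = \sqrt{7}$ ($p = \sqrt{-7 + 14} = \sqrt{7} \approx 2.6458$)
$O{\left(-5 \right)} p 46 = 1 \sqrt{7} \cdot 46 = \sqrt{7} \cdot 46 = 46 \sqrt{7}$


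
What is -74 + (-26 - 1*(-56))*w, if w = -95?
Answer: -2924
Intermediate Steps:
-74 + (-26 - 1*(-56))*w = -74 + (-26 - 1*(-56))*(-95) = -74 + (-26 + 56)*(-95) = -74 + 30*(-95) = -74 - 2850 = -2924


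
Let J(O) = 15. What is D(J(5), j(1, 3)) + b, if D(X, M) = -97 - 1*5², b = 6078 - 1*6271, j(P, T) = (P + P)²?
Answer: -315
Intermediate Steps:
j(P, T) = 4*P² (j(P, T) = (2*P)² = 4*P²)
b = -193 (b = 6078 - 6271 = -193)
D(X, M) = -122 (D(X, M) = -97 - 1*25 = -97 - 25 = -122)
D(J(5), j(1, 3)) + b = -122 - 193 = -315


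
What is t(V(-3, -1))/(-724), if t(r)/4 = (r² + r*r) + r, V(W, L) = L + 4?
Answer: -21/181 ≈ -0.11602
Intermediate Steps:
V(W, L) = 4 + L
t(r) = 4*r + 8*r² (t(r) = 4*((r² + r*r) + r) = 4*((r² + r²) + r) = 4*(2*r² + r) = 4*(r + 2*r²) = 4*r + 8*r²)
t(V(-3, -1))/(-724) = (4*(4 - 1)*(1 + 2*(4 - 1)))/(-724) = (4*3*(1 + 2*3))*(-1/724) = (4*3*(1 + 6))*(-1/724) = (4*3*7)*(-1/724) = 84*(-1/724) = -21/181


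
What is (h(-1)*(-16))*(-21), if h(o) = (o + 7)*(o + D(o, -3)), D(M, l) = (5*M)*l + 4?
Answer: 36288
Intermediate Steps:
D(M, l) = 4 + 5*M*l (D(M, l) = 5*M*l + 4 = 4 + 5*M*l)
h(o) = (4 - 14*o)*(7 + o) (h(o) = (o + 7)*(o + (4 + 5*o*(-3))) = (7 + o)*(o + (4 - 15*o)) = (7 + o)*(4 - 14*o) = (4 - 14*o)*(7 + o))
(h(-1)*(-16))*(-21) = ((28 - 94*(-1) - 14*(-1)²)*(-16))*(-21) = ((28 + 94 - 14*1)*(-16))*(-21) = ((28 + 94 - 14)*(-16))*(-21) = (108*(-16))*(-21) = -1728*(-21) = 36288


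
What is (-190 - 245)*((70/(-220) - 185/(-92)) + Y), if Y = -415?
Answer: 181946145/1012 ≈ 1.7979e+5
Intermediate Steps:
(-190 - 245)*((70/(-220) - 185/(-92)) + Y) = (-190 - 245)*((70/(-220) - 185/(-92)) - 415) = -435*((70*(-1/220) - 185*(-1/92)) - 415) = -435*((-7/22 + 185/92) - 415) = -435*(1713/1012 - 415) = -435*(-418267/1012) = 181946145/1012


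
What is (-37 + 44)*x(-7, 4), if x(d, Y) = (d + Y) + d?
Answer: -70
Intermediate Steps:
x(d, Y) = Y + 2*d (x(d, Y) = (Y + d) + d = Y + 2*d)
(-37 + 44)*x(-7, 4) = (-37 + 44)*(4 + 2*(-7)) = 7*(4 - 14) = 7*(-10) = -70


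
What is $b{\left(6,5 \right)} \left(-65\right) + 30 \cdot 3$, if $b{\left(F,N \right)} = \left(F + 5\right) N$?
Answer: $-3485$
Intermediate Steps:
$b{\left(F,N \right)} = N \left(5 + F\right)$ ($b{\left(F,N \right)} = \left(5 + F\right) N = N \left(5 + F\right)$)
$b{\left(6,5 \right)} \left(-65\right) + 30 \cdot 3 = 5 \left(5 + 6\right) \left(-65\right) + 30 \cdot 3 = 5 \cdot 11 \left(-65\right) + 90 = 55 \left(-65\right) + 90 = -3575 + 90 = -3485$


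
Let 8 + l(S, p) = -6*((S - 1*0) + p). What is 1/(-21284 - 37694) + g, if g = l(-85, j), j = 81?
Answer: 943647/58978 ≈ 16.000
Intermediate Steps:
l(S, p) = -8 - 6*S - 6*p (l(S, p) = -8 - 6*((S - 1*0) + p) = -8 - 6*((S + 0) + p) = -8 - 6*(S + p) = -8 + (-6*S - 6*p) = -8 - 6*S - 6*p)
g = 16 (g = -8 - 6*(-85) - 6*81 = -8 + 510 - 486 = 16)
1/(-21284 - 37694) + g = 1/(-21284 - 37694) + 16 = 1/(-58978) + 16 = -1/58978 + 16 = 943647/58978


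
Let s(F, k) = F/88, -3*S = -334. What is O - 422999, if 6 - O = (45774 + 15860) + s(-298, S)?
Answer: -21323439/44 ≈ -4.8462e+5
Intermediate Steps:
S = 334/3 (S = -⅓*(-334) = 334/3 ≈ 111.33)
s(F, k) = F/88 (s(F, k) = F*(1/88) = F/88)
O = -2711483/44 (O = 6 - ((45774 + 15860) + (1/88)*(-298)) = 6 - (61634 - 149/44) = 6 - 1*2711747/44 = 6 - 2711747/44 = -2711483/44 ≈ -61625.)
O - 422999 = -2711483/44 - 422999 = -21323439/44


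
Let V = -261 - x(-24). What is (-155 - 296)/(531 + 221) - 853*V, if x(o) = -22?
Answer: 153307533/752 ≈ 2.0387e+5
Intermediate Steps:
V = -239 (V = -261 - 1*(-22) = -261 + 22 = -239)
(-155 - 296)/(531 + 221) - 853*V = (-155 - 296)/(531 + 221) - 853*(-239) = -451/752 + 203867 = 153307533/752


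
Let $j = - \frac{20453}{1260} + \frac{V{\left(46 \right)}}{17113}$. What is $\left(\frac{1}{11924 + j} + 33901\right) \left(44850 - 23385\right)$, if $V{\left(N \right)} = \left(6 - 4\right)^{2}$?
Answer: $\frac{186840255250360202715}{256759811971} \approx 7.2769 \cdot 10^{8}$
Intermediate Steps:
$V{\left(N \right)} = 4$ ($V{\left(N \right)} = 2^{2} = 4$)
$j = - \frac{350007149}{21562380}$ ($j = - \frac{20453}{1260} + \frac{4}{17113} = - \frac{350007149}{21562380} \approx -16.232$)
$\left(\frac{1}{11924 + j} + 33901\right) \left(44850 - 23385\right) = \left(\frac{1}{11924 - \frac{350007149}{21562380}} + 33901\right) \left(44850 - 23385\right) = \left(\frac{1}{\frac{256759811971}{21562380}} + 33901\right) 21465 = \left(\frac{21562380}{256759811971} + 33901\right) 21465 = \frac{8704414407191251}{256759811971} \cdot 21465 = \frac{186840255250360202715}{256759811971}$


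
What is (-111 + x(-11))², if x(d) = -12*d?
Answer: 441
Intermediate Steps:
(-111 + x(-11))² = (-111 - 12*(-11))² = (-111 + 132)² = 21² = 441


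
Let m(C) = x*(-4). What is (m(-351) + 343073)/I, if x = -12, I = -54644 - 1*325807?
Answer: -343121/380451 ≈ -0.90188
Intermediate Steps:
I = -380451 (I = -54644 - 325807 = -380451)
m(C) = 48 (m(C) = -12*(-4) = 48)
(m(-351) + 343073)/I = (48 + 343073)/(-380451) = 343121*(-1/380451) = -343121/380451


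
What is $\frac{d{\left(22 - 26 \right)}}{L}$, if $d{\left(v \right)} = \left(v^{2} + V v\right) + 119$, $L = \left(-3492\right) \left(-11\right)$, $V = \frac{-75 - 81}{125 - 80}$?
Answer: $\frac{203}{52380} \approx 0.0038755$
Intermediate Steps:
$V = - \frac{52}{15}$ ($V = - \frac{156}{125 - 80} = - \frac{156}{45} = \left(-156\right) \frac{1}{45} = - \frac{52}{15} \approx -3.4667$)
$L = 38412$
$d{\left(v \right)} = 119 + v^{2} - \frac{52 v}{15}$ ($d{\left(v \right)} = \left(v^{2} - \frac{52 v}{15}\right) + 119 = 119 + v^{2} - \frac{52 v}{15}$)
$\frac{d{\left(22 - 26 \right)}}{L} = \frac{119 + \left(22 - 26\right)^{2} - \frac{52 \left(22 - 26\right)}{15}}{38412} = \left(119 + \left(22 - 26\right)^{2} - \frac{52 \left(22 - 26\right)}{15}\right) \frac{1}{38412} = \left(119 + \left(-4\right)^{2} - - \frac{208}{15}\right) \frac{1}{38412} = \left(119 + 16 + \frac{208}{15}\right) \frac{1}{38412} = \frac{2233}{15} \cdot \frac{1}{38412} = \frac{203}{52380}$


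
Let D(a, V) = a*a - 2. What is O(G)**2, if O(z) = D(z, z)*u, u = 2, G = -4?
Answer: 784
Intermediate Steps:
D(a, V) = -2 + a**2 (D(a, V) = a**2 - 2 = -2 + a**2)
O(z) = -4 + 2*z**2 (O(z) = (-2 + z**2)*2 = -4 + 2*z**2)
O(G)**2 = (-4 + 2*(-4)**2)**2 = (-4 + 2*16)**2 = (-4 + 32)**2 = 28**2 = 784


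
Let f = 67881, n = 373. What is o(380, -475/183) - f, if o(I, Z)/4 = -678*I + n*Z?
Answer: -201723403/183 ≈ -1.1023e+6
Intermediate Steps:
o(I, Z) = -2712*I + 1492*Z (o(I, Z) = 4*(-678*I + 373*Z) = -2712*I + 1492*Z)
o(380, -475/183) - f = (-2712*380 + 1492*(-475/183)) - 1*67881 = (-1030560 + 1492*(-475*1/183)) - 67881 = (-1030560 + 1492*(-475/183)) - 67881 = (-1030560 - 708700/183) - 67881 = -189301180/183 - 67881 = -201723403/183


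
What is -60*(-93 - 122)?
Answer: 12900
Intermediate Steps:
-60*(-93 - 122) = -60*(-215) = 12900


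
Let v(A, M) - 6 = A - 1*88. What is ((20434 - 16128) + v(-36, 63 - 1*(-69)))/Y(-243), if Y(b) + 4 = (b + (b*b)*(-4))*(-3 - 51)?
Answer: 2094/6383851 ≈ 0.00032802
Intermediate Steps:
Y(b) = -4 - 54*b + 216*b**2 (Y(b) = -4 + (b + (b*b)*(-4))*(-3 - 51) = -4 + (b + b**2*(-4))*(-54) = -4 + (b - 4*b**2)*(-54) = -4 + (-54*b + 216*b**2) = -4 - 54*b + 216*b**2)
v(A, M) = -82 + A (v(A, M) = 6 + (A - 1*88) = 6 + (A - 88) = 6 + (-88 + A) = -82 + A)
((20434 - 16128) + v(-36, 63 - 1*(-69)))/Y(-243) = ((20434 - 16128) + (-82 - 36))/(-4 - 54*(-243) + 216*(-243)**2) = (4306 - 118)/(-4 + 13122 + 216*59049) = 4188/(-4 + 13122 + 12754584) = 4188/12767702 = 4188*(1/12767702) = 2094/6383851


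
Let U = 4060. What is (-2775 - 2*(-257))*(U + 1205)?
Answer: -11904165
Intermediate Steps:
(-2775 - 2*(-257))*(U + 1205) = (-2775 - 2*(-257))*(4060 + 1205) = (-2775 + 514)*5265 = -2261*5265 = -11904165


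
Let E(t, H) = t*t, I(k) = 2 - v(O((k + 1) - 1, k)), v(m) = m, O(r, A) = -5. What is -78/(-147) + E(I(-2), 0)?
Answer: 2427/49 ≈ 49.531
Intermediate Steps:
I(k) = 7 (I(k) = 2 - 1*(-5) = 2 + 5 = 7)
E(t, H) = t²
-78/(-147) + E(I(-2), 0) = -78/(-147) + 7² = -1/147*(-78) + 49 = 26/49 + 49 = 2427/49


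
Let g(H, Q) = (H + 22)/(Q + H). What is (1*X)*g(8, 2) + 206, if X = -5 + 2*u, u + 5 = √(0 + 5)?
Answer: 161 + 6*√5 ≈ 174.42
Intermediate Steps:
u = -5 + √5 (u = -5 + √(0 + 5) = -5 + √5 ≈ -2.7639)
g(H, Q) = (22 + H)/(H + Q)
X = -15 + 2*√5 (X = -5 + 2*(-5 + √5) = -5 + (-10 + 2*√5) = -15 + 2*√5 ≈ -10.528)
(1*X)*g(8, 2) + 206 = (1*(-15 + 2*√5))*((22 + 8)/(8 + 2)) + 206 = (-15 + 2*√5)*(30/10) + 206 = (-15 + 2*√5)*((⅒)*30) + 206 = (-15 + 2*√5)*3 + 206 = (-45 + 6*√5) + 206 = 161 + 6*√5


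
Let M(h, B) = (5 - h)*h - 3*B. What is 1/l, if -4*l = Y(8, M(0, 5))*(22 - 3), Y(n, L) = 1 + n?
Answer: -4/171 ≈ -0.023392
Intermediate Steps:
M(h, B) = -3*B + h*(5 - h) (M(h, B) = h*(5 - h) - 3*B = -3*B + h*(5 - h))
l = -171/4 (l = -(1 + 8)*(22 - 3)/4 = -9*19/4 = -¼*171 = -171/4 ≈ -42.750)
1/l = 1/(-171/4) = -4/171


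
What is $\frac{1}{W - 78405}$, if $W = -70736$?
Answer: $- \frac{1}{149141} \approx -6.7051 \cdot 10^{-6}$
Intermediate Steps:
$\frac{1}{W - 78405} = \frac{1}{-70736 - 78405} = \frac{1}{-149141} = - \frac{1}{149141}$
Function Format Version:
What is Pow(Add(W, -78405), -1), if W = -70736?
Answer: Rational(-1, 149141) ≈ -6.7051e-6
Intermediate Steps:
Pow(Add(W, -78405), -1) = Pow(Add(-70736, -78405), -1) = Pow(-149141, -1) = Rational(-1, 149141)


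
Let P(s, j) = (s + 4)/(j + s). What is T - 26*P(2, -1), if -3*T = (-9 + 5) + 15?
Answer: -479/3 ≈ -159.67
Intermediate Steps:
T = -11/3 (T = -((-9 + 5) + 15)/3 = -(-4 + 15)/3 = -1/3*11 = -11/3 ≈ -3.6667)
P(s, j) = (4 + s)/(j + s)
T - 26*P(2, -1) = -11/3 - 26*(4 + 2)/(-1 + 2) = -11/3 - 26*6/1 = -11/3 - 26*6 = -11/3 - 156 = -479/3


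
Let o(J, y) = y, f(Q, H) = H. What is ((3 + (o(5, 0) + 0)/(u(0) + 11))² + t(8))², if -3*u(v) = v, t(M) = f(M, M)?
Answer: 289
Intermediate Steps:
t(M) = M
u(v) = -v/3
((3 + (o(5, 0) + 0)/(u(0) + 11))² + t(8))² = ((3 + (0 + 0)/(-⅓*0 + 11))² + 8)² = ((3 + 0/(0 + 11))² + 8)² = ((3 + 0/11)² + 8)² = ((3 + 0*(1/11))² + 8)² = ((3 + 0)² + 8)² = (3² + 8)² = (9 + 8)² = 17² = 289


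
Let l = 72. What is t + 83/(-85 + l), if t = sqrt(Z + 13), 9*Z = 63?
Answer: -83/13 + 2*sqrt(5) ≈ -1.9125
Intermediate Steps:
Z = 7 (Z = (1/9)*63 = 7)
t = 2*sqrt(5) (t = sqrt(7 + 13) = sqrt(20) = 2*sqrt(5) ≈ 4.4721)
t + 83/(-85 + l) = 2*sqrt(5) + 83/(-85 + 72) = 2*sqrt(5) + 83/(-13) = 2*sqrt(5) - 1/13*83 = 2*sqrt(5) - 83/13 = -83/13 + 2*sqrt(5)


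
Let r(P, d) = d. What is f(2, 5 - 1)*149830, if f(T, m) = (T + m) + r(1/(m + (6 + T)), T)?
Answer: 1198640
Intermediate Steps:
f(T, m) = m + 2*T (f(T, m) = (T + m) + T = m + 2*T)
f(2, 5 - 1)*149830 = ((5 - 1) + 2*2)*149830 = (4 + 4)*149830 = 8*149830 = 1198640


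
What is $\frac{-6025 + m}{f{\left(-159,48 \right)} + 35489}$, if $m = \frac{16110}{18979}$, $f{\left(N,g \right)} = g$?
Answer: $- \frac{114332365}{674456723} \approx -0.16952$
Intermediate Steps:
$m = \frac{16110}{18979}$ ($m = 16110 \cdot \frac{1}{18979} = \frac{16110}{18979} \approx 0.84883$)
$\frac{-6025 + m}{f{\left(-159,48 \right)} + 35489} = \frac{-6025 + \frac{16110}{18979}}{48 + 35489} = - \frac{114332365}{18979 \cdot 35537} = \left(- \frac{114332365}{18979}\right) \frac{1}{35537} = - \frac{114332365}{674456723}$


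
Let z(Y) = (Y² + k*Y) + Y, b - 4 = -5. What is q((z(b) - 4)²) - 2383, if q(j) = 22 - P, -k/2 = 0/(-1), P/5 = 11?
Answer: -2416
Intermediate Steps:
b = -1 (b = 4 - 5 = -1)
P = 55 (P = 5*11 = 55)
k = 0 (k = -0/(-1) = -0*(-1) = -2*0 = 0)
z(Y) = Y + Y² (z(Y) = (Y² + 0*Y) + Y = (Y² + 0) + Y = Y² + Y = Y + Y²)
q(j) = -33 (q(j) = 22 - 1*55 = 22 - 55 = -33)
q((z(b) - 4)²) - 2383 = -33 - 2383 = -2416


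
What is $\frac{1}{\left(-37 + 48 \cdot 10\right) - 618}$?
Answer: $- \frac{1}{175} \approx -0.0057143$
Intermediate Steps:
$\frac{1}{\left(-37 + 48 \cdot 10\right) - 618} = \frac{1}{\left(-37 + 480\right) - 618} = \frac{1}{443 - 618} = \frac{1}{-175} = - \frac{1}{175}$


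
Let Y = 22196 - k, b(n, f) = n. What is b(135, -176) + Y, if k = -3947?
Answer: 26278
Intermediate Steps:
Y = 26143 (Y = 22196 - 1*(-3947) = 22196 + 3947 = 26143)
b(135, -176) + Y = 135 + 26143 = 26278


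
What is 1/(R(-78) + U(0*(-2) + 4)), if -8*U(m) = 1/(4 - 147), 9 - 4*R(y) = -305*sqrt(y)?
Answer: 117832/23740572673 - 19958224*I*sqrt(78)/118702863365 ≈ 4.9633e-6 - 0.0014849*I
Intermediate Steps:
R(y) = 9/4 + 305*sqrt(y)/4 (R(y) = 9/4 - (-305)*sqrt(y)/4 = 9/4 + 305*sqrt(y)/4)
U(m) = 1/1144 (U(m) = -1/(8*(4 - 147)) = -1/8/(-143) = -1/8*(-1/143) = 1/1144)
1/(R(-78) + U(0*(-2) + 4)) = 1/((9/4 + 305*sqrt(-78)/4) + 1/1144) = 1/((9/4 + 305*(I*sqrt(78))/4) + 1/1144) = 1/((9/4 + 305*I*sqrt(78)/4) + 1/1144) = 1/(2575/1144 + 305*I*sqrt(78)/4)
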